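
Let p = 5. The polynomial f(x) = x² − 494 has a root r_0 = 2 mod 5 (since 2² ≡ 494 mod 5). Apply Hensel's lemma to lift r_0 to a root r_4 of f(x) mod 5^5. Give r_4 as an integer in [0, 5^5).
r_4 = 912 (mod 3125)

Hensel's recurrence: r_{i+1} = r_i − f(r_i)·(f′(r_i))^{-1} mod 5^{i+2}, with f′(x) = 2x. Iterate:
  r_0 = 2 (mod 5)
  r_1 = 12 (mod 25)
  r_2 = 37 (mod 125)
  r_3 = 287 (mod 625)
  r_4 = 912 (mod 3125)
Final: r_4 = 912, and one checks f(r_4) ≡ 0 mod 5^5.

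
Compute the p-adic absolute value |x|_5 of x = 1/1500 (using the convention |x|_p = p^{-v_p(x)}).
|1/1500|_5 = 125

Step 1 — compute v_5(x) by factoring powers of 5 out of the numerator and denominator: v_5(1/1500) = -3. Step 2 — apply |x|_p = p^{-v_p(x)} = 5^{3} = 125.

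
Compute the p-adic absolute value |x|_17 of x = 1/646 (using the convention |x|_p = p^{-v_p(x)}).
|1/646|_17 = 17

Step 1 — compute v_17(x) by factoring powers of 17 out of the numerator and denominator: v_17(1/646) = -1. Step 2 — apply |x|_p = p^{-v_p(x)} = 17^{1} = 17.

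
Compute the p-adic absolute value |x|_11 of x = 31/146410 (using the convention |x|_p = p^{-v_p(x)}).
|31/146410|_11 = 14641

Step 1 — compute v_11(x) by factoring powers of 11 out of the numerator and denominator: v_11(31/146410) = -4. Step 2 — apply |x|_p = p^{-v_p(x)} = 11^{4} = 14641.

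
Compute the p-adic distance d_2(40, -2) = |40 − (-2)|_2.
d_2(40, -2) = 1/2

Step 1 — x − y = 40 − (-2) = 42. Step 2 — v_2(42) = 1 (factor: 42 = (2^1 · 21); the sign does not affect v_p). Step 3 — |x − y|_2 = 2^{-1} = 1/2.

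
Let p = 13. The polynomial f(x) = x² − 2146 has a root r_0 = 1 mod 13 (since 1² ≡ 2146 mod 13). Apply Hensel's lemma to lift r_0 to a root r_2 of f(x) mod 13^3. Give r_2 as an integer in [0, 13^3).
r_2 = 1834 (mod 2197)

Hensel's recurrence: r_{i+1} = r_i − f(r_i)·(f′(r_i))^{-1} mod 13^{i+2}, with f′(x) = 2x. Iterate:
  r_0 = 1 (mod 13)
  r_1 = 144 (mod 169)
  r_2 = 1834 (mod 2197)
Final: r_2 = 1834, and one checks f(r_2) ≡ 0 mod 13^3.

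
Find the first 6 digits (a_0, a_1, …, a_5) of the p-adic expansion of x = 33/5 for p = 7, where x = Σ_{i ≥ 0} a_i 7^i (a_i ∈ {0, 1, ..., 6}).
(a_0, …, a_5) = (1, 5, 5, 2, 1, 4)

v_7(33/5) = 0 (numerator and denominator both coprime to 7), so x ∈ ℤ_7^×. Compute digits iteratively via a_i = x_i mod 7, x_{i+1} = (x_i − a_i)/7, with x_0 = x:
  x_0 = 33/5;  a_0 = 1;  x_1 = (x_0 − 1)/7 = 4/5
  x_1 = 4/5;  a_1 = 5;  x_2 = (x_1 − 5)/7 = -3/5
  x_2 = -3/5;  a_2 = 5;  x_3 = (x_2 − 5)/7 = -4/5
  x_3 = -4/5;  a_3 = 2;  x_4 = (x_3 − 2)/7 = -2/5
  x_4 = -2/5;  a_4 = 1;  x_5 = (x_4 − 1)/7 = -1/5
  x_5 = -1/5;  a_5 = 4;  x_6 = (x_5 − 4)/7 = -3/5
Digits: (1, 5, 5, 2, 1, 4).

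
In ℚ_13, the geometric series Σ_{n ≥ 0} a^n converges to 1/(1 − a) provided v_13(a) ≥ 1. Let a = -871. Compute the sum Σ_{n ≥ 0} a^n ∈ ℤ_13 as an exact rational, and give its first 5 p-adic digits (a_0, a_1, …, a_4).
Σ a^n = 1/(1 − a) = 1/872;  first 5 digits = (1, 11, 11, 11, 7)

v_13(a) = 1 ≥ 1, so the series converges in ℤ_13 to 1/(1 − a) = 1/(1 − (-871)) = 1/872. Expand this rational in ℤ_13: compute digits iteratively via d_i = x_i mod 13, x_{i+1} = (x_i − d_i)/13. The first 5 digits are (1, 11, 11, 11, 7).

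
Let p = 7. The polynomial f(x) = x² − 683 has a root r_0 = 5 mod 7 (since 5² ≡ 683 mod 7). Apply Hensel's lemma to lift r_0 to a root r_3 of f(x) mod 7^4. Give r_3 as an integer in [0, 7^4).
r_3 = 1335 (mod 2401)

Hensel's recurrence: r_{i+1} = r_i − f(r_i)·(f′(r_i))^{-1} mod 7^{i+2}, with f′(x) = 2x. Iterate:
  r_0 = 5 (mod 7)
  r_1 = 12 (mod 49)
  r_2 = 306 (mod 343)
  r_3 = 1335 (mod 2401)
Final: r_3 = 1335, and one checks f(r_3) ≡ 0 mod 7^4.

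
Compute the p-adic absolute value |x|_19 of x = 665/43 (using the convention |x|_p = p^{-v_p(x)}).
|665/43|_19 = 1/19

Step 1 — compute v_19(x) by factoring powers of 19 out of the numerator and denominator: v_19(665/43) = 1. Step 2 — apply |x|_p = p^{-v_p(x)} = 19^{-1} = 1/19.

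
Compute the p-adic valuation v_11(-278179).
v_11(-278179) = 4

v_11(n) is the largest exponent k such that 11^k divides n. Factor out: -278179 = -11^4 · 19. (Sign doesn't affect v_p.) So v_11(-278179) = 4.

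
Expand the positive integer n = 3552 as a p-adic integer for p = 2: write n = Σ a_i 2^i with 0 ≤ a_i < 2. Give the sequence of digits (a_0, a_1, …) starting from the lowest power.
(a_0, a_1, …) = (0, 0, 0, 0, 0, 1, 1, 1, 1, 0, 1, 1)

Repeated division by 2 gives the digits low-to-high: 3552 = 1·2^5 + 1·2^6 + 1·2^7 + 1·2^8 + 1·2^10 + 1·2^11. Digit sequence: (0, 0, 0, 0, 0, 1, 1, 1, 1, 0, 1, 1).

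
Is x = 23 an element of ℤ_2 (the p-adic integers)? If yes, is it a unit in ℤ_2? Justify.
x ∈ ℤ_2^× (unit); v_2(x) = 0

ℤ_2 = {x ∈ ℚ_2 : v_2(x) ≥ 0} and ℤ_2^× = {x ∈ ℤ_2 : v_2(x) = 0}. Here v_2(23) = v_2(num) − v_2(den) = 0; compare against these criteria.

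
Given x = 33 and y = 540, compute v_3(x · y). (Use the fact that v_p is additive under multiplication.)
v_3(17820) = 4

v_p(x) = 1 (factor: 33 = 3^1 · 11); v_p(y) = 3 (factor: 540 = 3^3 · 20). Additivity: v_p(xy) = v_p(x) + v_p(y) = 1 + 3 = 4. (Direct check: xy = 17820 = 3^4 · (220).)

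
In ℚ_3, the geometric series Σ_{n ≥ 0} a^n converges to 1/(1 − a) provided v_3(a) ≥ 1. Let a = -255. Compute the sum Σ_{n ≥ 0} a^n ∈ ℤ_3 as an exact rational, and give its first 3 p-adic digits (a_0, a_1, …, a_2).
Σ a^n = 1/(1 − a) = 1/256;  first 3 digits = (1, 2, 2)

v_3(a) = 1 ≥ 1, so the series converges in ℤ_3 to 1/(1 − a) = 1/(1 − (-255)) = 1/256. Expand this rational in ℤ_3: compute digits iteratively via d_i = x_i mod 3, x_{i+1} = (x_i − d_i)/3. The first 3 digits are (1, 2, 2).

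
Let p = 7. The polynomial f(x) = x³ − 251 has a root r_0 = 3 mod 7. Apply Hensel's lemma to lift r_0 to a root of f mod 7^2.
r_1 = 24 (mod 49)

Hensel: r_{i+1} = r_i − f(r_i)/f′(r_i) mod 7^{i+2}, where f′(x) = 3x². Iterate:
  r_0 = 3 (mod 7)
  r_1 = 24 (mod 49)
Final: r = 24 with f(r) ≡ 0 mod 7^2.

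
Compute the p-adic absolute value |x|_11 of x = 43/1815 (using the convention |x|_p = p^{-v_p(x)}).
|43/1815|_11 = 121

Step 1 — compute v_11(x) by factoring powers of 11 out of the numerator and denominator: v_11(43/1815) = -2. Step 2 — apply |x|_p = p^{-v_p(x)} = 11^{2} = 121.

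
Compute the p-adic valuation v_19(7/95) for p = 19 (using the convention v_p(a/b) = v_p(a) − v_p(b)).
v_19(7/95) = -1

Factor powers of 19 from the numerator and denominator of the reduced fraction: 7 = 19^0 · 7 and 95 = 19^1 · 5. Apply v_p(a/b) = v_p(a) − v_p(b): v_19(7/95) = 0 − 1 = -1.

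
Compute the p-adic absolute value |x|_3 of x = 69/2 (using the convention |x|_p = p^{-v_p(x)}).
|69/2|_3 = 1/3

Step 1 — compute v_3(x) by factoring powers of 3 out of the numerator and denominator: v_3(69/2) = 1. Step 2 — apply |x|_p = p^{-v_p(x)} = 3^{-1} = 1/3.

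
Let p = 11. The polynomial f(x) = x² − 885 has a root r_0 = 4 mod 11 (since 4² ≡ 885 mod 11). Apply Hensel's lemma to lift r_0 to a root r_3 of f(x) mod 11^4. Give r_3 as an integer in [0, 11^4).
r_3 = 5966 (mod 14641)

Hensel's recurrence: r_{i+1} = r_i − f(r_i)·(f′(r_i))^{-1} mod 11^{i+2}, with f′(x) = 2x. Iterate:
  r_0 = 4 (mod 11)
  r_1 = 37 (mod 121)
  r_2 = 642 (mod 1331)
  r_3 = 5966 (mod 14641)
Final: r_3 = 5966, and one checks f(r_3) ≡ 0 mod 11^4.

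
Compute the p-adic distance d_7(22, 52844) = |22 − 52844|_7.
d_7(22, 52844) = 1/2401

Step 1 — x − y = 22 − 52844 = -52822. Step 2 — v_7(-52822) = 4 (factor: -52822 = −(7^4 · 22); the sign does not affect v_p). Step 3 — |x − y|_7 = 7^{-4} = 1/2401.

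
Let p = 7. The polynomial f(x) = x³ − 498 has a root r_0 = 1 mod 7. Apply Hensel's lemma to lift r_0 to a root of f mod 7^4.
r_3 = 428 (mod 2401)

Hensel: r_{i+1} = r_i − f(r_i)/f′(r_i) mod 7^{i+2}, where f′(x) = 3x². Iterate:
  r_0 = 1 (mod 7)
  r_1 = 36 (mod 49)
  r_2 = 85 (mod 343)
  r_3 = 428 (mod 2401)
Final: r = 428 with f(r) ≡ 0 mod 7^4.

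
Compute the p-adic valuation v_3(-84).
v_3(-84) = 1

v_3(n) is the largest exponent k such that 3^k divides n. Factor out: -84 = -3^1 · 28. (Sign doesn't affect v_p.) So v_3(-84) = 1.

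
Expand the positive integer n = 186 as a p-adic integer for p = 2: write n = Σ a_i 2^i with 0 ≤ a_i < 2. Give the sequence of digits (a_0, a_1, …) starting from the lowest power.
(a_0, a_1, …) = (0, 1, 0, 1, 1, 1, 0, 1)

Repeated division by 2 gives the digits low-to-high: 186 = 1·2^1 + 1·2^3 + 1·2^4 + 1·2^5 + 1·2^7. Digit sequence: (0, 1, 0, 1, 1, 1, 0, 1).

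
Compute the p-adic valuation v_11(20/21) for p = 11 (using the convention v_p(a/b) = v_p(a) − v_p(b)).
v_11(20/21) = 0

Factor powers of 11 from the numerator and denominator of the reduced fraction: 20 = 11^0 · 20 and 21 = 11^0 · 21. Apply v_p(a/b) = v_p(a) − v_p(b): v_11(20/21) = 0 − 0 = 0.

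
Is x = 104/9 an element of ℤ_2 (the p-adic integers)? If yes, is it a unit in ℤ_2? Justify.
x ∈ ℤ_2 but not a unit; v_2(x) = 3 > 0

ℤ_2 = {x ∈ ℚ_2 : v_2(x) ≥ 0} and ℤ_2^× = {x ∈ ℤ_2 : v_2(x) = 0}. Here v_2(104/9) = v_2(num) − v_2(den) = 3; compare against these criteria.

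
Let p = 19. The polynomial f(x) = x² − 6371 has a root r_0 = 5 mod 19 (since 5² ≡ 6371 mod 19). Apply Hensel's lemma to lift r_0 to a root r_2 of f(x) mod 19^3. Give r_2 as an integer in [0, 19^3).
r_2 = 5116 (mod 6859)

Hensel's recurrence: r_{i+1} = r_i − f(r_i)·(f′(r_i))^{-1} mod 19^{i+2}, with f′(x) = 2x. Iterate:
  r_0 = 5 (mod 19)
  r_1 = 62 (mod 361)
  r_2 = 5116 (mod 6859)
Final: r_2 = 5116, and one checks f(r_2) ≡ 0 mod 19^3.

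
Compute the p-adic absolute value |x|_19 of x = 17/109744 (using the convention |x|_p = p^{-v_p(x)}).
|17/109744|_19 = 6859

Step 1 — compute v_19(x) by factoring powers of 19 out of the numerator and denominator: v_19(17/109744) = -3. Step 2 — apply |x|_p = p^{-v_p(x)} = 19^{3} = 6859.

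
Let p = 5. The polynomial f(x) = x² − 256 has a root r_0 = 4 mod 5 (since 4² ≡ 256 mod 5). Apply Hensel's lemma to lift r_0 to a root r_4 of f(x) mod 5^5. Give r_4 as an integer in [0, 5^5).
r_4 = 3109 (mod 3125)

Hensel's recurrence: r_{i+1} = r_i − f(r_i)·(f′(r_i))^{-1} mod 5^{i+2}, with f′(x) = 2x. Iterate:
  r_0 = 4 (mod 5)
  r_1 = 9 (mod 25)
  r_2 = 109 (mod 125)
  r_3 = 609 (mod 625)
  r_4 = 3109 (mod 3125)
Final: r_4 = 3109, and one checks f(r_4) ≡ 0 mod 5^5.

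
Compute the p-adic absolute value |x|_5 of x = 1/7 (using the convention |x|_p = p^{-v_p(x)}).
|1/7|_5 = 1

Step 1 — compute v_5(x) by factoring powers of 5 out of the numerator and denominator: v_5(1/7) = 0. Step 2 — apply |x|_p = p^{-v_p(x)} = 5^{0} = 1.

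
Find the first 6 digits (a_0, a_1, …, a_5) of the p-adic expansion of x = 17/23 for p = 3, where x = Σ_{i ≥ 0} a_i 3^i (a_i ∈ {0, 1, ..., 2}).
(a_0, …, a_5) = (1, 2, 1, 1, 0, 1)

v_3(17/23) = 0 (numerator and denominator both coprime to 3), so x ∈ ℤ_3^×. Compute digits iteratively via a_i = x_i mod 3, x_{i+1} = (x_i − a_i)/3, with x_0 = x:
  x_0 = 17/23;  a_0 = 1;  x_1 = (x_0 − 1)/3 = -2/23
  x_1 = -2/23;  a_1 = 2;  x_2 = (x_1 − 2)/3 = -16/23
  x_2 = -16/23;  a_2 = 1;  x_3 = (x_2 − 1)/3 = -13/23
  x_3 = -13/23;  a_3 = 1;  x_4 = (x_3 − 1)/3 = -12/23
  x_4 = -12/23;  a_4 = 0;  x_5 = (x_4 − 0)/3 = -4/23
  x_5 = -4/23;  a_5 = 1;  x_6 = (x_5 − 1)/3 = -9/23
Digits: (1, 2, 1, 1, 0, 1).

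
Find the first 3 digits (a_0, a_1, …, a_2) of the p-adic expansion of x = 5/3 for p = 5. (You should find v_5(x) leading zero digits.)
(a_0, …, a_2) = (0, 2, 3)

v_5(5/3) = 1, so a_0 = ... = a_0 = 0. Factor out: x = 5^1 · u with u = 1/3 a unit in ℤ_5. Expand u iteratively via a_{v+i} = u_i mod 5, u_{i+1} = (u_i − a_{v+i})/5:
  u_0 = 1/3;  a_1 = 2;  u_1 = (u_0 − 2)/5 = -1/3
  u_1 = -1/3;  a_2 = 3;  u_2 = (u_1 − 3)/5 = -2/3
Digits: (0, 2, 3).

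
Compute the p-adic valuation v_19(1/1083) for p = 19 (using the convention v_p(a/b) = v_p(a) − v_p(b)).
v_19(1/1083) = -2

Factor powers of 19 from the numerator and denominator of the reduced fraction: 1 = 19^0 · 1 and 1083 = 19^2 · 3. Apply v_p(a/b) = v_p(a) − v_p(b): v_19(1/1083) = 0 − 2 = -2.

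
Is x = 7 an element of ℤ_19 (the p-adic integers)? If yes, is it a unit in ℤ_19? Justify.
x ∈ ℤ_19^× (unit); v_19(x) = 0

ℤ_19 = {x ∈ ℚ_19 : v_19(x) ≥ 0} and ℤ_19^× = {x ∈ ℤ_19 : v_19(x) = 0}. Here v_19(7) = v_19(num) − v_19(den) = 0; compare against these criteria.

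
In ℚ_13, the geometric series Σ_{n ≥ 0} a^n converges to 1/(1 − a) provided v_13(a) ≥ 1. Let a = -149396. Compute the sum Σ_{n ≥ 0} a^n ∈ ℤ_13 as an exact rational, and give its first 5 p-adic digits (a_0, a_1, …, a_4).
Σ a^n = 1/(1 − a) = 1/149397;  first 5 digits = (1, 0, 0, 10, 7)

v_13(a) = 3 ≥ 1, so the series converges in ℤ_13 to 1/(1 − a) = 1/(1 − (-149396)) = 1/149397. Expand this rational in ℤ_13: compute digits iteratively via d_i = x_i mod 13, x_{i+1} = (x_i − d_i)/13. The first 5 digits are (1, 0, 0, 10, 7).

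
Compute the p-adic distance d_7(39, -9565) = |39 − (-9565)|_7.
d_7(39, -9565) = 1/2401

Step 1 — x − y = 39 − (-9565) = 9604. Step 2 — v_7(9604) = 4 (factor: 9604 = (7^4 · 4); the sign does not affect v_p). Step 3 — |x − y|_7 = 7^{-4} = 1/2401.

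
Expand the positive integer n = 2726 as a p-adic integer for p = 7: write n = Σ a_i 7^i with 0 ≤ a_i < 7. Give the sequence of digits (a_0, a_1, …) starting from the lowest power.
(a_0, a_1, …) = (3, 4, 6, 0, 1)

Repeated division by 7 gives the digits low-to-high: 2726 = 3 + 4·7^1 + 6·7^2 + 1·7^4. Digit sequence: (3, 4, 6, 0, 1).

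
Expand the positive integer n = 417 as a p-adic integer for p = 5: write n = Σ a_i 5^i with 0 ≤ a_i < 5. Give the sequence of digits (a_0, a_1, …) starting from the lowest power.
(a_0, a_1, …) = (2, 3, 1, 3)

Repeated division by 5 gives the digits low-to-high: 417 = 2 + 3·5^1 + 1·5^2 + 3·5^3. Digit sequence: (2, 3, 1, 3).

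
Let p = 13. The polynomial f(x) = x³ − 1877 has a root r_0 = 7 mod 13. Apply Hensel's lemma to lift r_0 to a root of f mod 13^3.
r_2 = 1489 (mod 2197)

Hensel: r_{i+1} = r_i − f(r_i)/f′(r_i) mod 13^{i+2}, where f′(x) = 3x². Iterate:
  r_0 = 7 (mod 13)
  r_1 = 137 (mod 169)
  r_2 = 1489 (mod 2197)
Final: r = 1489 with f(r) ≡ 0 mod 13^3.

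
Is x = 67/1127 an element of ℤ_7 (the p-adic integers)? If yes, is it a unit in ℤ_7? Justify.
x ∉ ℤ_7 (v_7(x) = -2 < 0)

ℤ_7 = {x ∈ ℚ_7 : v_7(x) ≥ 0} and ℤ_7^× = {x ∈ ℤ_7 : v_7(x) = 0}. Here v_7(67/1127) = v_7(num) − v_7(den) = -2; compare against these criteria.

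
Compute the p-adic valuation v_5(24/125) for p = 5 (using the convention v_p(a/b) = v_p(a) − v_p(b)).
v_5(24/125) = -3

Factor powers of 5 from the numerator and denominator of the reduced fraction: 24 = 5^0 · 24 and 125 = 5^3 · 1. Apply v_p(a/b) = v_p(a) − v_p(b): v_5(24/125) = 0 − 3 = -3.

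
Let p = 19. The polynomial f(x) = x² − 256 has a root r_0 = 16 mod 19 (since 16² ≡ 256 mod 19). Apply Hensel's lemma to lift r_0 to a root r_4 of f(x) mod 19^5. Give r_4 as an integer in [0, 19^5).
r_4 = 16 (mod 2476099)

Hensel's recurrence: r_{i+1} = r_i − f(r_i)·(f′(r_i))^{-1} mod 19^{i+2}, with f′(x) = 2x. Iterate:
  r_0 = 16 (mod 19)
  r_1 = 16 (mod 361)
  r_2 = 16 (mod 6859)
  r_3 = 16 (mod 130321)
  r_4 = 16 (mod 2476099)
Final: r_4 = 16, and one checks f(r_4) ≡ 0 mod 19^5.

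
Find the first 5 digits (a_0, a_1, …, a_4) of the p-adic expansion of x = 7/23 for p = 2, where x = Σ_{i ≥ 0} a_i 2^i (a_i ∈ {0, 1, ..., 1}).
(a_0, …, a_4) = (1, 0, 0, 0, 1)

v_2(7/23) = 0 (numerator and denominator both coprime to 2), so x ∈ ℤ_2^×. Compute digits iteratively via a_i = x_i mod 2, x_{i+1} = (x_i − a_i)/2, with x_0 = x:
  x_0 = 7/23;  a_0 = 1;  x_1 = (x_0 − 1)/2 = -8/23
  x_1 = -8/23;  a_1 = 0;  x_2 = (x_1 − 0)/2 = -4/23
  x_2 = -4/23;  a_2 = 0;  x_3 = (x_2 − 0)/2 = -2/23
  x_3 = -2/23;  a_3 = 0;  x_4 = (x_3 − 0)/2 = -1/23
  x_4 = -1/23;  a_4 = 1;  x_5 = (x_4 − 1)/2 = -12/23
Digits: (1, 0, 0, 0, 1).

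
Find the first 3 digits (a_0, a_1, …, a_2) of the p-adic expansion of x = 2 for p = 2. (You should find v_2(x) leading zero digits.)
(a_0, …, a_2) = (0, 1, 0)

v_2(2) = 1, so a_0 = ... = a_0 = 0. Factor out: x = 2^1 · u with u = 1 a unit in ℤ_2. Expand u iteratively via a_{v+i} = u_i mod 2, u_{i+1} = (u_i − a_{v+i})/2:
  u_0 = 1;  a_1 = 1;  u_1 = (u_0 − 1)/2 = 0
  u_1 = 0;  a_2 = 0;  u_2 = (u_1 − 0)/2 = 0
Digits: (0, 1, 0).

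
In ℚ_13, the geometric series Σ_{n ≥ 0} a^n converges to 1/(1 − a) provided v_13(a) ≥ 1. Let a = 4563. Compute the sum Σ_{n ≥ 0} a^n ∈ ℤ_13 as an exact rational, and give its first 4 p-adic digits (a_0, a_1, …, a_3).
Σ a^n = 1/(1 − a) = -1/4562;  first 4 digits = (1, 0, 1, 2)

v_13(a) = 2 ≥ 1, so the series converges in ℤ_13 to 1/(1 − a) = 1/(1 − 4563) = -1/4562. Expand this rational in ℤ_13: compute digits iteratively via d_i = x_i mod 13, x_{i+1} = (x_i − d_i)/13. The first 4 digits are (1, 0, 1, 2).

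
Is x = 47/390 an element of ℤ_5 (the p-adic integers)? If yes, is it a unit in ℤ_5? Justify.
x ∉ ℤ_5 (v_5(x) = -1 < 0)

ℤ_5 = {x ∈ ℚ_5 : v_5(x) ≥ 0} and ℤ_5^× = {x ∈ ℤ_5 : v_5(x) = 0}. Here v_5(47/390) = v_5(num) − v_5(den) = -1; compare against these criteria.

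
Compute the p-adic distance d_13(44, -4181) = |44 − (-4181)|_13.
d_13(44, -4181) = 1/169

Step 1 — x − y = 44 − (-4181) = 4225. Step 2 — v_13(4225) = 2 (factor: 4225 = (13^2 · 25); the sign does not affect v_p). Step 3 — |x − y|_13 = 13^{-2} = 1/169.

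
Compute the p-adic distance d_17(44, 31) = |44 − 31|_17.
d_17(44, 31) = 1

Step 1 — x − y = 44 − 31 = 13. Step 2 — v_17(13) = 0 (factor: 13 = (17^0 · 13); the sign does not affect v_p). Step 3 — |x − y|_17 = 17^{0} = 1.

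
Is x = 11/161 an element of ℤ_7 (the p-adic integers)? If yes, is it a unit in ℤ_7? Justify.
x ∉ ℤ_7 (v_7(x) = -1 < 0)

ℤ_7 = {x ∈ ℚ_7 : v_7(x) ≥ 0} and ℤ_7^× = {x ∈ ℤ_7 : v_7(x) = 0}. Here v_7(11/161) = v_7(num) − v_7(den) = -1; compare against these criteria.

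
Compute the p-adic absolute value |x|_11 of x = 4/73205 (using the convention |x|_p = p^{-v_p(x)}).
|4/73205|_11 = 14641

Step 1 — compute v_11(x) by factoring powers of 11 out of the numerator and denominator: v_11(4/73205) = -4. Step 2 — apply |x|_p = p^{-v_p(x)} = 11^{4} = 14641.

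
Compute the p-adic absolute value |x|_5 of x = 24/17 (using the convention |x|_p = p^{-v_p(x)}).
|24/17|_5 = 1

Step 1 — compute v_5(x) by factoring powers of 5 out of the numerator and denominator: v_5(24/17) = 0. Step 2 — apply |x|_p = p^{-v_p(x)} = 5^{0} = 1.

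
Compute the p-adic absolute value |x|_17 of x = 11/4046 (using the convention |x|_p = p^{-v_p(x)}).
|11/4046|_17 = 289

Step 1 — compute v_17(x) by factoring powers of 17 out of the numerator and denominator: v_17(11/4046) = -2. Step 2 — apply |x|_p = p^{-v_p(x)} = 17^{2} = 289.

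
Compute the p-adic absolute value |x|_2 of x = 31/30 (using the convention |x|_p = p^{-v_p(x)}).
|31/30|_2 = 2

Step 1 — compute v_2(x) by factoring powers of 2 out of the numerator and denominator: v_2(31/30) = -1. Step 2 — apply |x|_p = p^{-v_p(x)} = 2^{1} = 2.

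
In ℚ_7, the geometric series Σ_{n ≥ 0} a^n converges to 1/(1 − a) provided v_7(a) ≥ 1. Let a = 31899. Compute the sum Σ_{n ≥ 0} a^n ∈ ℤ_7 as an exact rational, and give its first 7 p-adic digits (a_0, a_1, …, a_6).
Σ a^n = 1/(1 − a) = -1/31898;  first 7 digits = (1, 0, 0, 2, 6, 1, 4)

v_7(a) = 3 ≥ 1, so the series converges in ℤ_7 to 1/(1 − a) = 1/(1 − 31899) = -1/31898. Expand this rational in ℤ_7: compute digits iteratively via d_i = x_i mod 7, x_{i+1} = (x_i − d_i)/7. The first 7 digits are (1, 0, 0, 2, 6, 1, 4).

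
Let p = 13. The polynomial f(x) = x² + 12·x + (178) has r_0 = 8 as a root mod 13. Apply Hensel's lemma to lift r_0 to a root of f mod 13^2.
r_1 = 8 (mod 169)

Hensel: r_{i+1} = r_i − f(r_i)·(f′(r_i))^{-1} mod 13^{i+2}, f′(x) = 2x + 12. Iterate:
  r_0 = 8 (mod 13)
  r_1 = 8 (mod 169)
Final: r = 8 satisfies f(r) ≡ 0 mod 13^2.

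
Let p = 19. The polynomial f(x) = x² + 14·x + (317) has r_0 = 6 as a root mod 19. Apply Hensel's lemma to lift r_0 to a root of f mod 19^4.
r_3 = 97362 (mod 130321)

Hensel: r_{i+1} = r_i − f(r_i)·(f′(r_i))^{-1} mod 19^{i+2}, f′(x) = 2x + 14. Iterate:
  r_0 = 6 (mod 19)
  r_1 = 253 (mod 361)
  r_2 = 1336 (mod 6859)
  r_3 = 97362 (mod 130321)
Final: r = 97362 satisfies f(r) ≡ 0 mod 19^4.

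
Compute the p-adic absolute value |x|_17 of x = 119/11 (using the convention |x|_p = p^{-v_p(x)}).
|119/11|_17 = 1/17

Step 1 — compute v_17(x) by factoring powers of 17 out of the numerator and denominator: v_17(119/11) = 1. Step 2 — apply |x|_p = p^{-v_p(x)} = 17^{-1} = 1/17.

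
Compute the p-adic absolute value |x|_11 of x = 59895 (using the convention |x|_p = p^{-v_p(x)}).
|59895|_11 = 1/1331

Step 1 — compute v_11(x) by factoring powers of 11 out of the numerator and denominator: v_11(59895) = 3. Step 2 — apply |x|_p = p^{-v_p(x)} = 11^{-3} = 1/1331.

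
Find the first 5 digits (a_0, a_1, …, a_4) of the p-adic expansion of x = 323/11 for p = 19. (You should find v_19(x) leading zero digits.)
(a_0, …, a_4) = (0, 5, 5, 17, 6)

v_19(323/11) = 1, so a_0 = ... = a_0 = 0. Factor out: x = 19^1 · u with u = 17/11 a unit in ℤ_19. Expand u iteratively via a_{v+i} = u_i mod 19, u_{i+1} = (u_i − a_{v+i})/19:
  u_0 = 17/11;  a_1 = 5;  u_1 = (u_0 − 5)/19 = -2/11
  u_1 = -2/11;  a_2 = 5;  u_2 = (u_1 − 5)/19 = -3/11
  u_2 = -3/11;  a_3 = 17;  u_3 = (u_2 − 17)/19 = -10/11
  u_3 = -10/11;  a_4 = 6;  u_4 = (u_3 − 6)/19 = -4/11
Digits: (0, 5, 5, 17, 6).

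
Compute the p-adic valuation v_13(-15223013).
v_13(-15223013) = 5

v_13(n) is the largest exponent k such that 13^k divides n. Factor out: -15223013 = -13^5 · 41. (Sign doesn't affect v_p.) So v_13(-15223013) = 5.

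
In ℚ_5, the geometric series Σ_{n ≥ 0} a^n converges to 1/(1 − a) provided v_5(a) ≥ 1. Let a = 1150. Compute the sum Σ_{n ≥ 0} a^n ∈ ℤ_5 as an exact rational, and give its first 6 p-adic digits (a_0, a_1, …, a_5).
Σ a^n = 1/(1 − a) = -1/1149;  first 6 digits = (1, 0, 1, 4, 2, 3)

v_5(a) = 2 ≥ 1, so the series converges in ℤ_5 to 1/(1 − a) = 1/(1 − 1150) = -1/1149. Expand this rational in ℤ_5: compute digits iteratively via d_i = x_i mod 5, x_{i+1} = (x_i − d_i)/5. The first 6 digits are (1, 0, 1, 4, 2, 3).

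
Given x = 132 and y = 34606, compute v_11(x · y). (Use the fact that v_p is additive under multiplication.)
v_11(4567992) = 4

v_p(x) = 1 (factor: 132 = 11^1 · 12); v_p(y) = 3 (factor: 34606 = 11^3 · 26). Additivity: v_p(xy) = v_p(x) + v_p(y) = 1 + 3 = 4. (Direct check: xy = 4567992 = 11^4 · (312).)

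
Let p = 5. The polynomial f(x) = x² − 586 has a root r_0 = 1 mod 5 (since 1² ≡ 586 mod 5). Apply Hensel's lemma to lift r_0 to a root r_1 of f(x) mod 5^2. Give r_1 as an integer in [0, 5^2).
r_1 = 6 (mod 25)

Hensel's recurrence: r_{i+1} = r_i − f(r_i)·(f′(r_i))^{-1} mod 5^{i+2}, with f′(x) = 2x. Iterate:
  r_0 = 1 (mod 5)
  r_1 = 6 (mod 25)
Final: r_1 = 6, and one checks f(r_1) ≡ 0 mod 5^2.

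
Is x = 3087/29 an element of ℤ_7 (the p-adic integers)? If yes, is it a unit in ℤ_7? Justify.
x ∈ ℤ_7 but not a unit; v_7(x) = 3 > 0

ℤ_7 = {x ∈ ℚ_7 : v_7(x) ≥ 0} and ℤ_7^× = {x ∈ ℤ_7 : v_7(x) = 0}. Here v_7(3087/29) = v_7(num) − v_7(den) = 3; compare against these criteria.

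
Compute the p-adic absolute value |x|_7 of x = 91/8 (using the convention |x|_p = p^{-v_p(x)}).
|91/8|_7 = 1/7

Step 1 — compute v_7(x) by factoring powers of 7 out of the numerator and denominator: v_7(91/8) = 1. Step 2 — apply |x|_p = p^{-v_p(x)} = 7^{-1} = 1/7.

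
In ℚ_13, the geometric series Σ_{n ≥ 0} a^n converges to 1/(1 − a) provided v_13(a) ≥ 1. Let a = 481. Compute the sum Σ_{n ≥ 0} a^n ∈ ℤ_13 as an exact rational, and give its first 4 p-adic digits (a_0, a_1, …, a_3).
Σ a^n = 1/(1 − a) = -1/480;  first 4 digits = (1, 11, 6, 6)

v_13(a) = 1 ≥ 1, so the series converges in ℤ_13 to 1/(1 − a) = 1/(1 − 481) = -1/480. Expand this rational in ℤ_13: compute digits iteratively via d_i = x_i mod 13, x_{i+1} = (x_i − d_i)/13. The first 4 digits are (1, 11, 6, 6).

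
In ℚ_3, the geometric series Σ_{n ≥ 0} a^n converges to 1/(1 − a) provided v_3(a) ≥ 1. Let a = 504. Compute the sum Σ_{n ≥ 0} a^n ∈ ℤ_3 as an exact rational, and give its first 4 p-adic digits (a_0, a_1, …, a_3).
Σ a^n = 1/(1 − a) = -1/503;  first 4 digits = (1, 0, 2, 0)

v_3(a) = 2 ≥ 1, so the series converges in ℤ_3 to 1/(1 − a) = 1/(1 − 504) = -1/503. Expand this rational in ℤ_3: compute digits iteratively via d_i = x_i mod 3, x_{i+1} = (x_i − d_i)/3. The first 4 digits are (1, 0, 2, 0).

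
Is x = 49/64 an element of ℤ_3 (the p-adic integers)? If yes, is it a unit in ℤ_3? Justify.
x ∈ ℤ_3^× (unit); v_3(x) = 0

ℤ_3 = {x ∈ ℚ_3 : v_3(x) ≥ 0} and ℤ_3^× = {x ∈ ℤ_3 : v_3(x) = 0}. Here v_3(49/64) = v_3(num) − v_3(den) = 0; compare against these criteria.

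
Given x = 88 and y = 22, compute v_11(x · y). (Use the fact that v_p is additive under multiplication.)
v_11(1936) = 2

v_p(x) = 1 (factor: 88 = 11^1 · 8); v_p(y) = 1 (factor: 22 = 11^1 · 2). Additivity: v_p(xy) = v_p(x) + v_p(y) = 1 + 1 = 2. (Direct check: xy = 1936 = 11^2 · (16).)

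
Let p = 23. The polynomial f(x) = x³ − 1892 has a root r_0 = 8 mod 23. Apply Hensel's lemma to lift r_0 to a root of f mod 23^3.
r_2 = 7322 (mod 12167)

Hensel: r_{i+1} = r_i − f(r_i)/f′(r_i) mod 23^{i+2}, where f′(x) = 3x². Iterate:
  r_0 = 8 (mod 23)
  r_1 = 445 (mod 529)
  r_2 = 7322 (mod 12167)
Final: r = 7322 with f(r) ≡ 0 mod 23^3.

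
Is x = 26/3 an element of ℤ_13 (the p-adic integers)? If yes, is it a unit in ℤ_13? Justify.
x ∈ ℤ_13 but not a unit; v_13(x) = 1 > 0

ℤ_13 = {x ∈ ℚ_13 : v_13(x) ≥ 0} and ℤ_13^× = {x ∈ ℤ_13 : v_13(x) = 0}. Here v_13(26/3) = v_13(num) − v_13(den) = 1; compare against these criteria.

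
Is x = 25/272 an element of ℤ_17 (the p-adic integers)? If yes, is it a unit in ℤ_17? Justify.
x ∉ ℤ_17 (v_17(x) = -1 < 0)

ℤ_17 = {x ∈ ℚ_17 : v_17(x) ≥ 0} and ℤ_17^× = {x ∈ ℤ_17 : v_17(x) = 0}. Here v_17(25/272) = v_17(num) − v_17(den) = -1; compare against these criteria.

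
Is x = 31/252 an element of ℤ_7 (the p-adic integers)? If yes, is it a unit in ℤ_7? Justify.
x ∉ ℤ_7 (v_7(x) = -1 < 0)

ℤ_7 = {x ∈ ℚ_7 : v_7(x) ≥ 0} and ℤ_7^× = {x ∈ ℤ_7 : v_7(x) = 0}. Here v_7(31/252) = v_7(num) − v_7(den) = -1; compare against these criteria.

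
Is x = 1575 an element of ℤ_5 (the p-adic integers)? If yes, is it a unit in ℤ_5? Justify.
x ∈ ℤ_5 but not a unit; v_5(x) = 2 > 0

ℤ_5 = {x ∈ ℚ_5 : v_5(x) ≥ 0} and ℤ_5^× = {x ∈ ℤ_5 : v_5(x) = 0}. Here v_5(1575) = v_5(num) − v_5(den) = 2; compare against these criteria.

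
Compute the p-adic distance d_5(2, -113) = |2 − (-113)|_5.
d_5(2, -113) = 1/5

Step 1 — x − y = 2 − (-113) = 115. Step 2 — v_5(115) = 1 (factor: 115 = (5^1 · 23); the sign does not affect v_p). Step 3 — |x − y|_5 = 5^{-1} = 1/5.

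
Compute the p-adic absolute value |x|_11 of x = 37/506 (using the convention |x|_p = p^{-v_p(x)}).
|37/506|_11 = 11

Step 1 — compute v_11(x) by factoring powers of 11 out of the numerator and denominator: v_11(37/506) = -1. Step 2 — apply |x|_p = p^{-v_p(x)} = 11^{1} = 11.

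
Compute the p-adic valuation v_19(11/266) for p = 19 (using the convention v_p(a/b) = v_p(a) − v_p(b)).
v_19(11/266) = -1

Factor powers of 19 from the numerator and denominator of the reduced fraction: 11 = 19^0 · 11 and 266 = 19^1 · 14. Apply v_p(a/b) = v_p(a) − v_p(b): v_19(11/266) = 0 − 1 = -1.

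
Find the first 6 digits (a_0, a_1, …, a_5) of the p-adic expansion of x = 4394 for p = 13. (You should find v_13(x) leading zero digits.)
(a_0, …, a_5) = (0, 0, 0, 2, 0, 0)

v_13(4394) = 3, so a_0 = ... = a_2 = 0. Factor out: x = 13^3 · u with u = 2 a unit in ℤ_13. Expand u iteratively via a_{v+i} = u_i mod 13, u_{i+1} = (u_i − a_{v+i})/13:
  u_0 = 2;  a_3 = 2;  u_1 = (u_0 − 2)/13 = 0
  u_1 = 0;  a_4 = 0;  u_2 = (u_1 − 0)/13 = 0
  u_2 = 0;  a_5 = 0;  u_3 = (u_2 − 0)/13 = 0
Digits: (0, 0, 0, 2, 0, 0).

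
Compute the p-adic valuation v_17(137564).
v_17(137564) = 3

v_17(n) is the largest exponent k such that 17^k divides n. Factor out: 137564 = 17^3 · 28. (Sign doesn't affect v_p.) So v_17(137564) = 3.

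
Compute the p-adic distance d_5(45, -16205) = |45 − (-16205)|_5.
d_5(45, -16205) = 1/625

Step 1 — x − y = 45 − (-16205) = 16250. Step 2 — v_5(16250) = 4 (factor: 16250 = (5^4 · 26); the sign does not affect v_p). Step 3 — |x − y|_5 = 5^{-4} = 1/625.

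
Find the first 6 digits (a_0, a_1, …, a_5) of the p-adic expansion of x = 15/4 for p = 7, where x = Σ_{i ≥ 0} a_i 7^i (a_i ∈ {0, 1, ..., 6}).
(a_0, …, a_5) = (2, 2, 5, 1, 5, 1)

v_7(15/4) = 0 (numerator and denominator both coprime to 7), so x ∈ ℤ_7^×. Compute digits iteratively via a_i = x_i mod 7, x_{i+1} = (x_i − a_i)/7, with x_0 = x:
  x_0 = 15/4;  a_0 = 2;  x_1 = (x_0 − 2)/7 = 1/4
  x_1 = 1/4;  a_1 = 2;  x_2 = (x_1 − 2)/7 = -1/4
  x_2 = -1/4;  a_2 = 5;  x_3 = (x_2 − 5)/7 = -3/4
  x_3 = -3/4;  a_3 = 1;  x_4 = (x_3 − 1)/7 = -1/4
  x_4 = -1/4;  a_4 = 5;  x_5 = (x_4 − 5)/7 = -3/4
  x_5 = -3/4;  a_5 = 1;  x_6 = (x_5 − 1)/7 = -1/4
Digits: (2, 2, 5, 1, 5, 1).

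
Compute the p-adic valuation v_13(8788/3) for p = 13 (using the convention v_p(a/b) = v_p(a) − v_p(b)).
v_13(8788/3) = 3

Factor powers of 13 from the numerator and denominator of the reduced fraction: 8788 = 13^3 · 4 and 3 = 13^0 · 3. Apply v_p(a/b) = v_p(a) − v_p(b): v_13(8788/3) = 3 − 0 = 3.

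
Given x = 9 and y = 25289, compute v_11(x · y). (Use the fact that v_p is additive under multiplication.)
v_11(227601) = 3

v_p(x) = 0 (factor: 9 = 11^0 · 9); v_p(y) = 3 (factor: 25289 = 11^3 · 19). Additivity: v_p(xy) = v_p(x) + v_p(y) = 0 + 3 = 3. (Direct check: xy = 227601 = 11^3 · (171).)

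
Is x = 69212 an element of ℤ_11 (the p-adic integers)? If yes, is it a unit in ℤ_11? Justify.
x ∈ ℤ_11 but not a unit; v_11(x) = 3 > 0

ℤ_11 = {x ∈ ℚ_11 : v_11(x) ≥ 0} and ℤ_11^× = {x ∈ ℤ_11 : v_11(x) = 0}. Here v_11(69212) = v_11(num) − v_11(den) = 3; compare against these criteria.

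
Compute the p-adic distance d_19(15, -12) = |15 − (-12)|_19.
d_19(15, -12) = 1

Step 1 — x − y = 15 − (-12) = 27. Step 2 — v_19(27) = 0 (factor: 27 = (19^0 · 27); the sign does not affect v_p). Step 3 — |x − y|_19 = 19^{0} = 1.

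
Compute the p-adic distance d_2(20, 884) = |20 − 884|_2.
d_2(20, 884) = 1/32

Step 1 — x − y = 20 − 884 = -864. Step 2 — v_2(-864) = 5 (factor: -864 = −(2^5 · 27); the sign does not affect v_p). Step 3 — |x − y|_2 = 2^{-5} = 1/32.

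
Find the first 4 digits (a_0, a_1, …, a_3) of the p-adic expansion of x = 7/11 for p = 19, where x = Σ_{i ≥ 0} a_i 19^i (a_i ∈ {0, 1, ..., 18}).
(a_0, …, a_3) = (11, 15, 13, 1)

v_19(7/11) = 0 (numerator and denominator both coprime to 19), so x ∈ ℤ_19^×. Compute digits iteratively via a_i = x_i mod 19, x_{i+1} = (x_i − a_i)/19, with x_0 = x:
  x_0 = 7/11;  a_0 = 11;  x_1 = (x_0 − 11)/19 = -6/11
  x_1 = -6/11;  a_1 = 15;  x_2 = (x_1 − 15)/19 = -9/11
  x_2 = -9/11;  a_2 = 13;  x_3 = (x_2 − 13)/19 = -8/11
  x_3 = -8/11;  a_3 = 1;  x_4 = (x_3 − 1)/19 = -1/11
Digits: (11, 15, 13, 1).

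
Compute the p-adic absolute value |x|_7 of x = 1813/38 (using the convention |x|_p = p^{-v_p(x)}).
|1813/38|_7 = 1/49

Step 1 — compute v_7(x) by factoring powers of 7 out of the numerator and denominator: v_7(1813/38) = 2. Step 2 — apply |x|_p = p^{-v_p(x)} = 7^{-2} = 1/49.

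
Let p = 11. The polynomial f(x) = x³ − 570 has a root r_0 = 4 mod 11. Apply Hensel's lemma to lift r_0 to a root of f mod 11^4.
r_3 = 13622 (mod 14641)

Hensel: r_{i+1} = r_i − f(r_i)/f′(r_i) mod 11^{i+2}, where f′(x) = 3x². Iterate:
  r_0 = 4 (mod 11)
  r_1 = 70 (mod 121)
  r_2 = 312 (mod 1331)
  r_3 = 13622 (mod 14641)
Final: r = 13622 with f(r) ≡ 0 mod 11^4.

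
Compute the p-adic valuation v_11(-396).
v_11(-396) = 1

v_11(n) is the largest exponent k such that 11^k divides n. Factor out: -396 = -11^1 · 36. (Sign doesn't affect v_p.) So v_11(-396) = 1.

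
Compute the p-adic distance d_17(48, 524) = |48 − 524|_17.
d_17(48, 524) = 1/17

Step 1 — x − y = 48 − 524 = -476. Step 2 — v_17(-476) = 1 (factor: -476 = −(17^1 · 28); the sign does not affect v_p). Step 3 — |x − y|_17 = 17^{-1} = 1/17.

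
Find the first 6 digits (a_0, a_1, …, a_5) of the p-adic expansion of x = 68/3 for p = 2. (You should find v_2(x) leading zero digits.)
(a_0, …, a_5) = (0, 0, 1, 1, 0, 1)

v_2(68/3) = 2, so a_0 = ... = a_1 = 0. Factor out: x = 2^2 · u with u = 17/3 a unit in ℤ_2. Expand u iteratively via a_{v+i} = u_i mod 2, u_{i+1} = (u_i − a_{v+i})/2:
  u_0 = 17/3;  a_2 = 1;  u_1 = (u_0 − 1)/2 = 7/3
  u_1 = 7/3;  a_3 = 1;  u_2 = (u_1 − 1)/2 = 2/3
  u_2 = 2/3;  a_4 = 0;  u_3 = (u_2 − 0)/2 = 1/3
  u_3 = 1/3;  a_5 = 1;  u_4 = (u_3 − 1)/2 = -1/3
Digits: (0, 0, 1, 1, 0, 1).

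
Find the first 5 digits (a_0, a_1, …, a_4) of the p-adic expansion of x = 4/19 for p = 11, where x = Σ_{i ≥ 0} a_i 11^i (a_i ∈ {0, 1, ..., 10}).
(a_0, …, a_4) = (6, 7, 8, 5, 7)

v_11(4/19) = 0 (numerator and denominator both coprime to 11), so x ∈ ℤ_11^×. Compute digits iteratively via a_i = x_i mod 11, x_{i+1} = (x_i − a_i)/11, with x_0 = x:
  x_0 = 4/19;  a_0 = 6;  x_1 = (x_0 − 6)/11 = -10/19
  x_1 = -10/19;  a_1 = 7;  x_2 = (x_1 − 7)/11 = -13/19
  x_2 = -13/19;  a_2 = 8;  x_3 = (x_2 − 8)/11 = -15/19
  x_3 = -15/19;  a_3 = 5;  x_4 = (x_3 − 5)/11 = -10/19
  x_4 = -10/19;  a_4 = 7;  x_5 = (x_4 − 7)/11 = -13/19
Digits: (6, 7, 8, 5, 7).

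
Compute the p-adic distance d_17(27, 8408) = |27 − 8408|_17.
d_17(27, 8408) = 1/289

Step 1 — x − y = 27 − 8408 = -8381. Step 2 — v_17(-8381) = 2 (factor: -8381 = −(17^2 · 29); the sign does not affect v_p). Step 3 — |x − y|_17 = 17^{-2} = 1/289.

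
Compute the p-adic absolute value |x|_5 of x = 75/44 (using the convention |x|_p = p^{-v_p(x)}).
|75/44|_5 = 1/25

Step 1 — compute v_5(x) by factoring powers of 5 out of the numerator and denominator: v_5(75/44) = 2. Step 2 — apply |x|_p = p^{-v_p(x)} = 5^{-2} = 1/25.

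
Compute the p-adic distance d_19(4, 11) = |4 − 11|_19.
d_19(4, 11) = 1

Step 1 — x − y = 4 − 11 = -7. Step 2 — v_19(-7) = 0 (factor: -7 = −(19^0 · 7); the sign does not affect v_p). Step 3 — |x − y|_19 = 19^{0} = 1.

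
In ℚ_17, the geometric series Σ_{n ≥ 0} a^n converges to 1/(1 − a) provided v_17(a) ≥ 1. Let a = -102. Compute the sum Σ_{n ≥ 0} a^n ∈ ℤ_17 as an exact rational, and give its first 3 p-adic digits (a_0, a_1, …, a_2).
Σ a^n = 1/(1 − a) = 1/103;  first 3 digits = (1, 11, 1)

v_17(a) = 1 ≥ 1, so the series converges in ℤ_17 to 1/(1 − a) = 1/(1 − (-102)) = 1/103. Expand this rational in ℤ_17: compute digits iteratively via d_i = x_i mod 17, x_{i+1} = (x_i − d_i)/17. The first 3 digits are (1, 11, 1).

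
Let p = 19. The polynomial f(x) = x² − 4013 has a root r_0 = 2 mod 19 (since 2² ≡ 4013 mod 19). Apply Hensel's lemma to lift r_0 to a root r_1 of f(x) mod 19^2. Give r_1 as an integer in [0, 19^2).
r_1 = 192 (mod 361)

Hensel's recurrence: r_{i+1} = r_i − f(r_i)·(f′(r_i))^{-1} mod 19^{i+2}, with f′(x) = 2x. Iterate:
  r_0 = 2 (mod 19)
  r_1 = 192 (mod 361)
Final: r_1 = 192, and one checks f(r_1) ≡ 0 mod 19^2.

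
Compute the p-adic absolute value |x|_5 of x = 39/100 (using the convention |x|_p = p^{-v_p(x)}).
|39/100|_5 = 25

Step 1 — compute v_5(x) by factoring powers of 5 out of the numerator and denominator: v_5(39/100) = -2. Step 2 — apply |x|_p = p^{-v_p(x)} = 5^{2} = 25.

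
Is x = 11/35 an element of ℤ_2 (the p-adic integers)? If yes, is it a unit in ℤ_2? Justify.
x ∈ ℤ_2^× (unit); v_2(x) = 0

ℤ_2 = {x ∈ ℚ_2 : v_2(x) ≥ 0} and ℤ_2^× = {x ∈ ℤ_2 : v_2(x) = 0}. Here v_2(11/35) = v_2(num) − v_2(den) = 0; compare against these criteria.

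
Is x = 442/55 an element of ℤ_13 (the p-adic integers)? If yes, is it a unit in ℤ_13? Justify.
x ∈ ℤ_13 but not a unit; v_13(x) = 1 > 0

ℤ_13 = {x ∈ ℚ_13 : v_13(x) ≥ 0} and ℤ_13^× = {x ∈ ℤ_13 : v_13(x) = 0}. Here v_13(442/55) = v_13(num) − v_13(den) = 1; compare against these criteria.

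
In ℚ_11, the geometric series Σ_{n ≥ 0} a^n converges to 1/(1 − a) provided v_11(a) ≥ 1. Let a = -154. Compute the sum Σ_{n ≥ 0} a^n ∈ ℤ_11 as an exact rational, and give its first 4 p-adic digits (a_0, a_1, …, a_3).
Σ a^n = 1/(1 − a) = 1/155;  first 4 digits = (1, 8, 7, 1)

v_11(a) = 1 ≥ 1, so the series converges in ℤ_11 to 1/(1 − a) = 1/(1 − (-154)) = 1/155. Expand this rational in ℤ_11: compute digits iteratively via d_i = x_i mod 11, x_{i+1} = (x_i − d_i)/11. The first 4 digits are (1, 8, 7, 1).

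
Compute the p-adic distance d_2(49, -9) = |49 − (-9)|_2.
d_2(49, -9) = 1/2

Step 1 — x − y = 49 − (-9) = 58. Step 2 — v_2(58) = 1 (factor: 58 = (2^1 · 29); the sign does not affect v_p). Step 3 — |x − y|_2 = 2^{-1} = 1/2.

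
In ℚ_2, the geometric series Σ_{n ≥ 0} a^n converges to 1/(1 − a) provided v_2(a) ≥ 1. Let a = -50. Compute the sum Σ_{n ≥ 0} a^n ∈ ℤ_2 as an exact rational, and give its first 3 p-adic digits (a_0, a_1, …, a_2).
Σ a^n = 1/(1 − a) = 1/51;  first 3 digits = (1, 1, 0)

v_2(a) = 1 ≥ 1, so the series converges in ℤ_2 to 1/(1 − a) = 1/(1 − (-50)) = 1/51. Expand this rational in ℤ_2: compute digits iteratively via d_i = x_i mod 2, x_{i+1} = (x_i − d_i)/2. The first 3 digits are (1, 1, 0).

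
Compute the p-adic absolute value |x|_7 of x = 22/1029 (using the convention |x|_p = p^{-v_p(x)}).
|22/1029|_7 = 343

Step 1 — compute v_7(x) by factoring powers of 7 out of the numerator and denominator: v_7(22/1029) = -3. Step 2 — apply |x|_p = p^{-v_p(x)} = 7^{3} = 343.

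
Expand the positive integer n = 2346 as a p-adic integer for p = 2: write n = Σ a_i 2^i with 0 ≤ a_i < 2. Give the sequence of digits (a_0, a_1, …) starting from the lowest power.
(a_0, a_1, …) = (0, 1, 0, 1, 0, 1, 0, 0, 1, 0, 0, 1)

Repeated division by 2 gives the digits low-to-high: 2346 = 1·2^1 + 1·2^3 + 1·2^5 + 1·2^8 + 1·2^11. Digit sequence: (0, 1, 0, 1, 0, 1, 0, 0, 1, 0, 0, 1).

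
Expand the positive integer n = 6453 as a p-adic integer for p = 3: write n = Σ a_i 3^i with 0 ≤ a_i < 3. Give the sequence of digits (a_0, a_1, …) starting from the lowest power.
(a_0, a_1, …) = (0, 0, 0, 2, 1, 2, 2, 2)

Repeated division by 3 gives the digits low-to-high: 6453 = 2·3^3 + 1·3^4 + 2·3^5 + 2·3^6 + 2·3^7. Digit sequence: (0, 0, 0, 2, 1, 2, 2, 2).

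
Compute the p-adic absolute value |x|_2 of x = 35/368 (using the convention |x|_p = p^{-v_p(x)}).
|35/368|_2 = 16

Step 1 — compute v_2(x) by factoring powers of 2 out of the numerator and denominator: v_2(35/368) = -4. Step 2 — apply |x|_p = p^{-v_p(x)} = 2^{4} = 16.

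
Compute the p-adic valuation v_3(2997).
v_3(2997) = 4

v_3(n) is the largest exponent k such that 3^k divides n. Factor out: 2997 = 3^4 · 37. (Sign doesn't affect v_p.) So v_3(2997) = 4.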